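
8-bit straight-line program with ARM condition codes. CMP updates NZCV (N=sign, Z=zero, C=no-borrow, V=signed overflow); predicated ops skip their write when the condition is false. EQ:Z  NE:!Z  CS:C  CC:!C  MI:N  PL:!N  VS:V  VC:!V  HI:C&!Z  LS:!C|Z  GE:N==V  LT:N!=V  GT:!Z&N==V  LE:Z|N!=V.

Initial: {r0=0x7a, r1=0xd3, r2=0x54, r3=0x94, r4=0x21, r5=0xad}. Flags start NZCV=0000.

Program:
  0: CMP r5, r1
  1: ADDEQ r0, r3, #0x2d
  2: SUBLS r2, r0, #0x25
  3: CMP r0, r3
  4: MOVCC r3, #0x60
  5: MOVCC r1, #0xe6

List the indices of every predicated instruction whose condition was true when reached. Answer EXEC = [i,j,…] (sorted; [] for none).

EXEC = [2,4,5]

[0] flags=1000 → (cmp)
[1] flags=1000 EQ?F → skip
[2] flags=1000 LS?T → r2=0x55
[3] flags=1001 → (cmp)
[4] flags=1001 CC?T → r3=0x60
[5] flags=1001 CC?T → r1=0xe6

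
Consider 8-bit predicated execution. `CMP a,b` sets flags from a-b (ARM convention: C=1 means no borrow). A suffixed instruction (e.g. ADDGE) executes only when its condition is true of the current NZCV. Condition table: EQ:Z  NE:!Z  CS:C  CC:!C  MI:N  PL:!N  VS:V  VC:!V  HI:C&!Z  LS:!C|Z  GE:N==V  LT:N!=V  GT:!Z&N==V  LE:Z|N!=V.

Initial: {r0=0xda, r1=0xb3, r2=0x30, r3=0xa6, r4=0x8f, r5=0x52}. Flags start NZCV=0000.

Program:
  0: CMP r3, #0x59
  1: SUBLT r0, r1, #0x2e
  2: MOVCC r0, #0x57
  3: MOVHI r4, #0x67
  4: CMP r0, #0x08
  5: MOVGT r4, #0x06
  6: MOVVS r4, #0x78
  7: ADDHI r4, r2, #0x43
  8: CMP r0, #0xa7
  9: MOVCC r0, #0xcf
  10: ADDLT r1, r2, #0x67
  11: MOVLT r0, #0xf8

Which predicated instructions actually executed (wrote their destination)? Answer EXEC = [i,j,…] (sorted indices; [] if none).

[0] flags=0011 → (cmp)
[1] flags=0011 LT?T → r0=0x85
[2] flags=0011 CC?F → skip
[3] flags=0011 HI?T → r4=0x67
[4] flags=0011 → (cmp)
[5] flags=0011 GT?F → skip
[6] flags=0011 VS?T → r4=0x78
[7] flags=0011 HI?T → r4=0x73
[8] flags=1000 → (cmp)
[9] flags=1000 CC?T → r0=0xcf
[10] flags=1000 LT?T → r1=0x97
[11] flags=1000 LT?T → r0=0xf8

EXEC = [1,3,6,7,9,10,11]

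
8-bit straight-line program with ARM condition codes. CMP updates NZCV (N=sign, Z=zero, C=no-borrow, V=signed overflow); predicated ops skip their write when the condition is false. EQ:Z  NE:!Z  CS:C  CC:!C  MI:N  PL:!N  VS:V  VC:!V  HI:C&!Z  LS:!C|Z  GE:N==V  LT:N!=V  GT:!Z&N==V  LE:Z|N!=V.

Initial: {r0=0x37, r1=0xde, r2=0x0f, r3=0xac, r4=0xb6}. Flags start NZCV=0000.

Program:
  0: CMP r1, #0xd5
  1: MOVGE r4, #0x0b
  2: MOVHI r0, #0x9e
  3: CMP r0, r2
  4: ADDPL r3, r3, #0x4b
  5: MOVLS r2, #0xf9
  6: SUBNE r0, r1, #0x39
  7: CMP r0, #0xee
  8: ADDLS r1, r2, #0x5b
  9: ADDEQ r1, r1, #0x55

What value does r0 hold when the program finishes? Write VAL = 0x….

VAL = 0xa5

0: ✓ CMP  NZCV=0010
1: ✓ MOVGE  r4←0x0b
2: ✓ MOVHI  r0←0x9e
3: ✓ CMP  NZCV=1010
4: · ADDPL
5: · MOVLS
6: ✓ SUBNE  r0←0xa5
7: ✓ CMP  NZCV=1000
8: ✓ ADDLS  r1←0x6a
9: · ADDEQ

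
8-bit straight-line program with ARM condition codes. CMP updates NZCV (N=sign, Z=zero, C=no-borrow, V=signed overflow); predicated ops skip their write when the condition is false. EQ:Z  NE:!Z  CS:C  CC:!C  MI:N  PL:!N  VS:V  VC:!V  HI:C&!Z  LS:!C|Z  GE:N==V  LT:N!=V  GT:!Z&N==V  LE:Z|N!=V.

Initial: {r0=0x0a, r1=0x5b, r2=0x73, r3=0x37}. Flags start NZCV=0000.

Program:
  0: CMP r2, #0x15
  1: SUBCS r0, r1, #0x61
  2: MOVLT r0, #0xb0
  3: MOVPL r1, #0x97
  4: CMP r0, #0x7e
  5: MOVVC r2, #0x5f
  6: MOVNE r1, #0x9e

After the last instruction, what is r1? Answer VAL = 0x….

VAL = 0x9e

[0] flags=0010 → (cmp)
[1] flags=0010 CS?T → r0=0xfa
[2] flags=0010 LT?F → skip
[3] flags=0010 PL?T → r1=0x97
[4] flags=0011 → (cmp)
[5] flags=0011 VC?F → skip
[6] flags=0011 NE?T → r1=0x9e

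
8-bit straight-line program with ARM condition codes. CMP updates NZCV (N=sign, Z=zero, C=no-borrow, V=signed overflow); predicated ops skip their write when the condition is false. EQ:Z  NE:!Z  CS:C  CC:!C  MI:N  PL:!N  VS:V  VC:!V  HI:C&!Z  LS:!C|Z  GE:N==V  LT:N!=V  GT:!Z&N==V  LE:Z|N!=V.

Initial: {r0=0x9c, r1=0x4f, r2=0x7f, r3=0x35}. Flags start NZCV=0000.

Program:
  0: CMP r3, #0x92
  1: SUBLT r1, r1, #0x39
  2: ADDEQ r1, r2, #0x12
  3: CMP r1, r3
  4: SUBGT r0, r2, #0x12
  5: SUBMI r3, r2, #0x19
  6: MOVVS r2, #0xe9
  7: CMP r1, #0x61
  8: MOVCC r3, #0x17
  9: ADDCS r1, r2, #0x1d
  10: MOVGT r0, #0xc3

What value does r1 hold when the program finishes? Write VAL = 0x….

VAL = 0x4f

0: ✓ CMP  NZCV=1001
1: · SUBLT
2: · ADDEQ
3: ✓ CMP  NZCV=0010
4: ✓ SUBGT  r0←0x6d
5: · SUBMI
6: · MOVVS
7: ✓ CMP  NZCV=1000
8: ✓ MOVCC  r3←0x17
9: · ADDCS
10: · MOVGT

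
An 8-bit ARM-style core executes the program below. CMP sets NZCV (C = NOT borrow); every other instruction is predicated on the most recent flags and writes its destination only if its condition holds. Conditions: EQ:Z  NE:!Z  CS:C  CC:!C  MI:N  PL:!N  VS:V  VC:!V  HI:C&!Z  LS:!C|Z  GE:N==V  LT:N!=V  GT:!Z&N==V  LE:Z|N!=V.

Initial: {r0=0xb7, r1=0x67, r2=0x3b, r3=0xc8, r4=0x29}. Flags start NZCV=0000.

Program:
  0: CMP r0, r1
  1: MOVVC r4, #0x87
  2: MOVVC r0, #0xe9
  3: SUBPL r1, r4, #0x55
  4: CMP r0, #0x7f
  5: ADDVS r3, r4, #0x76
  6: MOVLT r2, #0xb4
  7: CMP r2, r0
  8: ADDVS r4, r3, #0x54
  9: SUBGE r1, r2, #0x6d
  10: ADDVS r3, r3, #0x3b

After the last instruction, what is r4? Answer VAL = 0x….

[0] flags=0011 → (cmp)
[1] flags=0011 VC?F → skip
[2] flags=0011 VC?F → skip
[3] flags=0011 PL?T → r1=0xd4
[4] flags=0011 → (cmp)
[5] flags=0011 VS?T → r3=0x9f
[6] flags=0011 LT?T → r2=0xb4
[7] flags=1000 → (cmp)
[8] flags=1000 VS?F → skip
[9] flags=1000 GE?F → skip
[10] flags=1000 VS?F → skip

VAL = 0x29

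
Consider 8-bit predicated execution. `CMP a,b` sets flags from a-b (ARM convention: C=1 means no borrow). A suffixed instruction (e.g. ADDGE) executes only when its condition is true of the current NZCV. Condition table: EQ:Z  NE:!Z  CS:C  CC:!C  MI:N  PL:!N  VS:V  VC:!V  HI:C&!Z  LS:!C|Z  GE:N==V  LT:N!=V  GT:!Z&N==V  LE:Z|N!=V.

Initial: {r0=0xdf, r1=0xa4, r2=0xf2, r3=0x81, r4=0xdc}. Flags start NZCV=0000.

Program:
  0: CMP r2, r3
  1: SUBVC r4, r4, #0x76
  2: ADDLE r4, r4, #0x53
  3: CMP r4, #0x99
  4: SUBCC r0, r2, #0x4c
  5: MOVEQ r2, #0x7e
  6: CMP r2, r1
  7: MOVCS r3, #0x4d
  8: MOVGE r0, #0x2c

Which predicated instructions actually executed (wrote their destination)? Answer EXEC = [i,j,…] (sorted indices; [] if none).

EXEC = [1,4,7,8]

[0] flags=0010 → (cmp)
[1] flags=0010 VC?T → r4=0x66
[2] flags=0010 LE?F → skip
[3] flags=1001 → (cmp)
[4] flags=1001 CC?T → r0=0xa6
[5] flags=1001 EQ?F → skip
[6] flags=0010 → (cmp)
[7] flags=0010 CS?T → r3=0x4d
[8] flags=0010 GE?T → r0=0x2c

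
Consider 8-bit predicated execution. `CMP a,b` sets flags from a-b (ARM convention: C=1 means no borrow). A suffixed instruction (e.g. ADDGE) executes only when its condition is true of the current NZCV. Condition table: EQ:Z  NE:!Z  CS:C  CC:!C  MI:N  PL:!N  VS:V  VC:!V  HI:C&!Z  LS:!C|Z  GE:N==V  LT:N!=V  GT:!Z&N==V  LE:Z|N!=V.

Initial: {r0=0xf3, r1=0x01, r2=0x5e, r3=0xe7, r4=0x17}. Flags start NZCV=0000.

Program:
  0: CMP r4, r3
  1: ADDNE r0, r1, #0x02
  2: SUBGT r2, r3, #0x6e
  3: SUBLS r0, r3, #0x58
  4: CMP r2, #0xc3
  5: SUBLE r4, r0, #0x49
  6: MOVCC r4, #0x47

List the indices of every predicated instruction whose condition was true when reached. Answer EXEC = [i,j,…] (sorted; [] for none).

0: ✓ CMP  NZCV=0000
1: ✓ ADDNE  r0←0x03
2: ✓ SUBGT  r2←0x79
3: ✓ SUBLS  r0←0x8f
4: ✓ CMP  NZCV=1001
5: · SUBLE
6: ✓ MOVCC  r4←0x47

EXEC = [1,2,3,6]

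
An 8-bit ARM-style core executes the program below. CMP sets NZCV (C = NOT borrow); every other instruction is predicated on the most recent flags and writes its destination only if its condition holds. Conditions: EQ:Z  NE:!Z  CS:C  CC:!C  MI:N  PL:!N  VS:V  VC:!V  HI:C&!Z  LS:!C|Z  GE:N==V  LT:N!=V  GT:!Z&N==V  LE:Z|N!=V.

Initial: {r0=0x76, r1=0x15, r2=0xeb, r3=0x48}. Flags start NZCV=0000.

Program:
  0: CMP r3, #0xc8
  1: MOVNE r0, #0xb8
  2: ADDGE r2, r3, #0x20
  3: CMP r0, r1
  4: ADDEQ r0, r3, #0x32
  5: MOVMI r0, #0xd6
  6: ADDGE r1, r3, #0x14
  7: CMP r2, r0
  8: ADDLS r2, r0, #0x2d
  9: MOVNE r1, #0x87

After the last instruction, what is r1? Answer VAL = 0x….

VAL = 0x87

0: ✓ CMP  NZCV=1001
1: ✓ MOVNE  r0←0xb8
2: ✓ ADDGE  r2←0x68
3: ✓ CMP  NZCV=1010
4: · ADDEQ
5: ✓ MOVMI  r0←0xd6
6: · ADDGE
7: ✓ CMP  NZCV=1001
8: ✓ ADDLS  r2←0x03
9: ✓ MOVNE  r1←0x87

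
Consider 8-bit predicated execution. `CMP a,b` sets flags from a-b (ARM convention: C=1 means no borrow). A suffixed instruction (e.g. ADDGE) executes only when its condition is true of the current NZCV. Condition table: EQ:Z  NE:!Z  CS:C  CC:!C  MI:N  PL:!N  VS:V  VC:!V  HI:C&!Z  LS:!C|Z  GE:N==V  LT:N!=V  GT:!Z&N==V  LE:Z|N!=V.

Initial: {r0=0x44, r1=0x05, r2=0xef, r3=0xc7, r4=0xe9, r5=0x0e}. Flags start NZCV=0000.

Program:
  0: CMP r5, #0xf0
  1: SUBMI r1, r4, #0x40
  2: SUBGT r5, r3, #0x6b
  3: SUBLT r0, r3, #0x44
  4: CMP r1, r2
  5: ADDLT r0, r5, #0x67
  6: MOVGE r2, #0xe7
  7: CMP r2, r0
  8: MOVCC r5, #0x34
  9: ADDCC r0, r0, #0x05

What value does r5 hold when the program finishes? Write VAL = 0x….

[0] flags=0000 → (cmp)
[1] flags=0000 MI?F → skip
[2] flags=0000 GT?T → r5=0x5c
[3] flags=0000 LT?F → skip
[4] flags=0000 → (cmp)
[5] flags=0000 LT?F → skip
[6] flags=0000 GE?T → r2=0xe7
[7] flags=1010 → (cmp)
[8] flags=1010 CC?F → skip
[9] flags=1010 CC?F → skip

VAL = 0x5c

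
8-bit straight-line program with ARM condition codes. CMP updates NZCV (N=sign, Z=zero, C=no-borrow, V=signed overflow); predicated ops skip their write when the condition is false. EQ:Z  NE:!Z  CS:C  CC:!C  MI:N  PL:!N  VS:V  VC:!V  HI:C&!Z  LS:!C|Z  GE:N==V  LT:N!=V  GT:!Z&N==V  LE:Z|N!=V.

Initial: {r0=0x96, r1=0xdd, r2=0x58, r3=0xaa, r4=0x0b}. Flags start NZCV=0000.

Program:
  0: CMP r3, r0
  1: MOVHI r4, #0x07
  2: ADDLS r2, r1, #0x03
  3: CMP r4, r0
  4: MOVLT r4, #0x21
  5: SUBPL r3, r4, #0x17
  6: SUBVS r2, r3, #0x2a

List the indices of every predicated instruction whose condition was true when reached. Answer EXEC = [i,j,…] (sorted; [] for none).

EXEC = [1,5]

0: ✓ CMP  NZCV=0010
1: ✓ MOVHI  r4←0x07
2: · ADDLS
3: ✓ CMP  NZCV=0000
4: · MOVLT
5: ✓ SUBPL  r3←0xf0
6: · SUBVS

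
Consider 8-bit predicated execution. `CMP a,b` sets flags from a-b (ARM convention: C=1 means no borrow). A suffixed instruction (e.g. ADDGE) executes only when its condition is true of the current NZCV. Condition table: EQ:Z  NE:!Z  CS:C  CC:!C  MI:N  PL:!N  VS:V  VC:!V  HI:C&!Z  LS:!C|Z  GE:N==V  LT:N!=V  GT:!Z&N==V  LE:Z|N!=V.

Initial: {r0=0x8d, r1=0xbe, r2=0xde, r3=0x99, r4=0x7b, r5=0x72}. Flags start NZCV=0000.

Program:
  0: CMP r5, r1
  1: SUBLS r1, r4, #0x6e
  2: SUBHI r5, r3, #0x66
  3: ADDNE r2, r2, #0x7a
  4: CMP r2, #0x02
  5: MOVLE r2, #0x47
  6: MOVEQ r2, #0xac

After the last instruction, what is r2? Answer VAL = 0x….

0: ✓ CMP  NZCV=1001
1: ✓ SUBLS  r1←0x0d
2: · SUBHI
3: ✓ ADDNE  r2←0x58
4: ✓ CMP  NZCV=0010
5: · MOVLE
6: · MOVEQ

VAL = 0x58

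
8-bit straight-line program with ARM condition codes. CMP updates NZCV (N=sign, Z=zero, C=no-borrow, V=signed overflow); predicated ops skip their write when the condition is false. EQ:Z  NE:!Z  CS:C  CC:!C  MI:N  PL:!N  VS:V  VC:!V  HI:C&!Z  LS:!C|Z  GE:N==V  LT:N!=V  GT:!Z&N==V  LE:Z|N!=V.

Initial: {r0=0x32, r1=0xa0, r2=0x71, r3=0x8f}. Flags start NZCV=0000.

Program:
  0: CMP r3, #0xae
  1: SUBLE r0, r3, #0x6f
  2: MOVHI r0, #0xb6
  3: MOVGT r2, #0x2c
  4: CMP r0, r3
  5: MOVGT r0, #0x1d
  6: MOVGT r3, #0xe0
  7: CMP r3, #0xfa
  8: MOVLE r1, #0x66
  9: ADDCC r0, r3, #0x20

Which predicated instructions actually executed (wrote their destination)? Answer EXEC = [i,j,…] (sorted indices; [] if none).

[0] flags=1000 → (cmp)
[1] flags=1000 LE?T → r0=0x20
[2] flags=1000 HI?F → skip
[3] flags=1000 GT?F → skip
[4] flags=1001 → (cmp)
[5] flags=1001 GT?T → r0=0x1d
[6] flags=1001 GT?T → r3=0xe0
[7] flags=1000 → (cmp)
[8] flags=1000 LE?T → r1=0x66
[9] flags=1000 CC?T → r0=0x00

EXEC = [1,5,6,8,9]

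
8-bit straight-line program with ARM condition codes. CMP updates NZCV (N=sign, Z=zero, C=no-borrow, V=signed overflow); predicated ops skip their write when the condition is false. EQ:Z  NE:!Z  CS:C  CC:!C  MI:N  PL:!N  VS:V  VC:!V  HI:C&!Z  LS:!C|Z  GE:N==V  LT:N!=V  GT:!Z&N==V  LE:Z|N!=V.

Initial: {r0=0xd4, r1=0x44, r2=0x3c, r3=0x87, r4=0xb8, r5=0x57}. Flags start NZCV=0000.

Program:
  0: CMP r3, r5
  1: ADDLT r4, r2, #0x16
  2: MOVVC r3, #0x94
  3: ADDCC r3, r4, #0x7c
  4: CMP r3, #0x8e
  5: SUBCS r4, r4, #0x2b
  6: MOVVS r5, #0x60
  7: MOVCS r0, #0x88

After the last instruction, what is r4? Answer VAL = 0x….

[0] flags=0011 → (cmp)
[1] flags=0011 LT?T → r4=0x52
[2] flags=0011 VC?F → skip
[3] flags=0011 CC?F → skip
[4] flags=1000 → (cmp)
[5] flags=1000 CS?F → skip
[6] flags=1000 VS?F → skip
[7] flags=1000 CS?F → skip

VAL = 0x52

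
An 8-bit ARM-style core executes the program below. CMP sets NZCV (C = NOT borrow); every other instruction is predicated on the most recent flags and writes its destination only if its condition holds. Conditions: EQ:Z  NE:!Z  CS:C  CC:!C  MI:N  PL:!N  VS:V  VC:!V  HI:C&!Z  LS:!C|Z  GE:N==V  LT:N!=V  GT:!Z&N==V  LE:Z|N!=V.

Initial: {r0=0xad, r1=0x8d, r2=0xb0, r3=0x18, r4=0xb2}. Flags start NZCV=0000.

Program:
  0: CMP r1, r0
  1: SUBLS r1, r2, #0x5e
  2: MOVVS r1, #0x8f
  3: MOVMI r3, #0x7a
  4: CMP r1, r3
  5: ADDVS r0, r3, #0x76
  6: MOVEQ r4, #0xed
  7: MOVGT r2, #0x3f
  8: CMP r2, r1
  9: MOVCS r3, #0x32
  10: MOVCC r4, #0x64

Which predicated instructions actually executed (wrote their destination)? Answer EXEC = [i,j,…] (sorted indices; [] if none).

[0] flags=1000 → (cmp)
[1] flags=1000 LS?T → r1=0x52
[2] flags=1000 VS?F → skip
[3] flags=1000 MI?T → r3=0x7a
[4] flags=1000 → (cmp)
[5] flags=1000 VS?F → skip
[6] flags=1000 EQ?F → skip
[7] flags=1000 GT?F → skip
[8] flags=0011 → (cmp)
[9] flags=0011 CS?T → r3=0x32
[10] flags=0011 CC?F → skip

EXEC = [1,3,9]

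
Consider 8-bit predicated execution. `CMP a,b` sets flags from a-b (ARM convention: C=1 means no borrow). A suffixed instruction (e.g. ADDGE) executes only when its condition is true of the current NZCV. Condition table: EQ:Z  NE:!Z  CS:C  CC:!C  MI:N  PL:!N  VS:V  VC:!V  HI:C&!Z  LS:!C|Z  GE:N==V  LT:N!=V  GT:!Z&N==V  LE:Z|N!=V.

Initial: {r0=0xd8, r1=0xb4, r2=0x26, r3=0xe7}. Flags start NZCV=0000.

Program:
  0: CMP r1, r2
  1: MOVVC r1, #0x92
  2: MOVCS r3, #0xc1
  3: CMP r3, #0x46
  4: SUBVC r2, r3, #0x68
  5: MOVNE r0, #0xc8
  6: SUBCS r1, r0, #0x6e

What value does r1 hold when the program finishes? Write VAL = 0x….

0: ✓ CMP  NZCV=1010
1: ✓ MOVVC  r1←0x92
2: ✓ MOVCS  r3←0xc1
3: ✓ CMP  NZCV=0011
4: · SUBVC
5: ✓ MOVNE  r0←0xc8
6: ✓ SUBCS  r1←0x5a

VAL = 0x5a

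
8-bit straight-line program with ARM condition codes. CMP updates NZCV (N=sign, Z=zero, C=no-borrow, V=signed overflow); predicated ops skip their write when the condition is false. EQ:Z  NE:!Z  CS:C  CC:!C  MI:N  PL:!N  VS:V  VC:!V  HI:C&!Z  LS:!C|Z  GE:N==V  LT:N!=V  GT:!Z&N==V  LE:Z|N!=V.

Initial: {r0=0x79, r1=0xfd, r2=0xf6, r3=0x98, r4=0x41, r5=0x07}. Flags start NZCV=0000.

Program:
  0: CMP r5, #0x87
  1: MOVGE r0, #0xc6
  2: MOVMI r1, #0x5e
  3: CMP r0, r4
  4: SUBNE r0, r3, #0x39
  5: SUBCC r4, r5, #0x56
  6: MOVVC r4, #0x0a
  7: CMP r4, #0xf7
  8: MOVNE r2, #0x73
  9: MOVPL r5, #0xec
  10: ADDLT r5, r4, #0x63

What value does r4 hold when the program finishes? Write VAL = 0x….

0: ✓ CMP  NZCV=1001
1: ✓ MOVGE  r0←0xc6
2: ✓ MOVMI  r1←0x5e
3: ✓ CMP  NZCV=1010
4: ✓ SUBNE  r0←0x5f
5: · SUBCC
6: ✓ MOVVC  r4←0x0a
7: ✓ CMP  NZCV=0000
8: ✓ MOVNE  r2←0x73
9: ✓ MOVPL  r5←0xec
10: · ADDLT

VAL = 0x0a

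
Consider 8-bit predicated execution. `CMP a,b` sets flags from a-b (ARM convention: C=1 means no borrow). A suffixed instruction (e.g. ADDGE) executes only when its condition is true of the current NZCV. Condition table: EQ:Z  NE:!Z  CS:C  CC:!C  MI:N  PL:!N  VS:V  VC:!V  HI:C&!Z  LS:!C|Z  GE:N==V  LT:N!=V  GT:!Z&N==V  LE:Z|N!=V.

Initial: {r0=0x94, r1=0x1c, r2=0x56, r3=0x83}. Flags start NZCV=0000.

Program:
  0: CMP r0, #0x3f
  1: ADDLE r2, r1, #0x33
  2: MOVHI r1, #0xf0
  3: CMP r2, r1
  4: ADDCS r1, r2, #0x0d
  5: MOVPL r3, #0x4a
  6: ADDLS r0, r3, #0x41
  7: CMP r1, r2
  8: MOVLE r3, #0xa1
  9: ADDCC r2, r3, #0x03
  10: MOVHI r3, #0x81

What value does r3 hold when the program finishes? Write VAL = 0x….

[0] flags=0011 → (cmp)
[1] flags=0011 LE?T → r2=0x4f
[2] flags=0011 HI?T → r1=0xf0
[3] flags=0000 → (cmp)
[4] flags=0000 CS?F → skip
[5] flags=0000 PL?T → r3=0x4a
[6] flags=0000 LS?T → r0=0x8b
[7] flags=1010 → (cmp)
[8] flags=1010 LE?T → r3=0xa1
[9] flags=1010 CC?F → skip
[10] flags=1010 HI?T → r3=0x81

VAL = 0x81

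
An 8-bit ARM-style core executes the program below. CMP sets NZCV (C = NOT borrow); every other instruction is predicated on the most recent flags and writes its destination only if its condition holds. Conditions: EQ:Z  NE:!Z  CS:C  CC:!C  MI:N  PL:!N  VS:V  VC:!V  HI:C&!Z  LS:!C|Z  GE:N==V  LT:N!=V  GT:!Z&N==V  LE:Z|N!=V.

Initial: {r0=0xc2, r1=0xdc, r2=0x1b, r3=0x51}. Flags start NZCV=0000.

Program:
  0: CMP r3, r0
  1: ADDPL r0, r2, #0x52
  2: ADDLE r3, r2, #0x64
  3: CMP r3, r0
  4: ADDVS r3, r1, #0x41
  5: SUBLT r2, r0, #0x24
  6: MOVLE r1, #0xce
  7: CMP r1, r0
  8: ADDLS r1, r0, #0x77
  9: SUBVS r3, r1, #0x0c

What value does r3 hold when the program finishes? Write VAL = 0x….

0: ✓ CMP  NZCV=1001
1: · ADDPL
2: · ADDLE
3: ✓ CMP  NZCV=1001
4: ✓ ADDVS  r3←0x1d
5: · SUBLT
6: · MOVLE
7: ✓ CMP  NZCV=0010
8: · ADDLS
9: · SUBVS

VAL = 0x1d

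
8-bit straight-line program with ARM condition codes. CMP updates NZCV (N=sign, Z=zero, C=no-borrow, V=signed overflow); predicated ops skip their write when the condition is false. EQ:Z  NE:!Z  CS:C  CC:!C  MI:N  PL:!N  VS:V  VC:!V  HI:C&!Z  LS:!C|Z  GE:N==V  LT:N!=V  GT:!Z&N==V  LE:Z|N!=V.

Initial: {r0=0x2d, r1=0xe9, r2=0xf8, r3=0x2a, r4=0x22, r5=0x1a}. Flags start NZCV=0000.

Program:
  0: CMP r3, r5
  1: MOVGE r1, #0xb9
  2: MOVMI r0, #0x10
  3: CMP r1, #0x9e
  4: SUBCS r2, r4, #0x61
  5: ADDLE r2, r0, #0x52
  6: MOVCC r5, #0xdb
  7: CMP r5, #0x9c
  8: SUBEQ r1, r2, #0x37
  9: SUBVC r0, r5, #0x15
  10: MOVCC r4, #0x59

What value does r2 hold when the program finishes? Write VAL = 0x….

VAL = 0xc1

[0] flags=0010 → (cmp)
[1] flags=0010 GE?T → r1=0xb9
[2] flags=0010 MI?F → skip
[3] flags=0010 → (cmp)
[4] flags=0010 CS?T → r2=0xc1
[5] flags=0010 LE?F → skip
[6] flags=0010 CC?F → skip
[7] flags=0000 → (cmp)
[8] flags=0000 EQ?F → skip
[9] flags=0000 VC?T → r0=0x05
[10] flags=0000 CC?T → r4=0x59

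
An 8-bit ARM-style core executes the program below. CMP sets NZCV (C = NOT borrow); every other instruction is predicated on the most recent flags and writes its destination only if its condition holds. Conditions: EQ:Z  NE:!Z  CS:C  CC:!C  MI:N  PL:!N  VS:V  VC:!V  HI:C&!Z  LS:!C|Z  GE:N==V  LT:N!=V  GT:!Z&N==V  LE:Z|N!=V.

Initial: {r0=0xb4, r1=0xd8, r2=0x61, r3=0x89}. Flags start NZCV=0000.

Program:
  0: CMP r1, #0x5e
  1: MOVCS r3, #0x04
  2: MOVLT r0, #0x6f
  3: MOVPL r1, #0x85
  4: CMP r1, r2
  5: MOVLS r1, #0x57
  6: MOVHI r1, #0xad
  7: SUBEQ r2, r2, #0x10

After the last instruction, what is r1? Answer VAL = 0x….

0: ✓ CMP  NZCV=0011
1: ✓ MOVCS  r3←0x04
2: ✓ MOVLT  r0←0x6f
3: ✓ MOVPL  r1←0x85
4: ✓ CMP  NZCV=0011
5: · MOVLS
6: ✓ MOVHI  r1←0xad
7: · SUBEQ

VAL = 0xad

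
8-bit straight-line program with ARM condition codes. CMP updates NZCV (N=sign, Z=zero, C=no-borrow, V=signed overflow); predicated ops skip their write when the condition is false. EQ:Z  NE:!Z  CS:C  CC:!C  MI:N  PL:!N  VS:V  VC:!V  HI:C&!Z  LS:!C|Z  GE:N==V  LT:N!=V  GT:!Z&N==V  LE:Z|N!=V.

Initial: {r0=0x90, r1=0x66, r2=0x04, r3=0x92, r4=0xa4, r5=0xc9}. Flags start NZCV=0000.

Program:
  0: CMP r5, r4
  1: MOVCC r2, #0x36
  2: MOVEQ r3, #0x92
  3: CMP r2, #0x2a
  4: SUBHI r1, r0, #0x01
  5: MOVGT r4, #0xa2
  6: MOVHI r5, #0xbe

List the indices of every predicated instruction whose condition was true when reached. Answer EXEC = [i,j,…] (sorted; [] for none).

EXEC = []

0: ✓ CMP  NZCV=0010
1: · MOVCC
2: · MOVEQ
3: ✓ CMP  NZCV=1000
4: · SUBHI
5: · MOVGT
6: · MOVHI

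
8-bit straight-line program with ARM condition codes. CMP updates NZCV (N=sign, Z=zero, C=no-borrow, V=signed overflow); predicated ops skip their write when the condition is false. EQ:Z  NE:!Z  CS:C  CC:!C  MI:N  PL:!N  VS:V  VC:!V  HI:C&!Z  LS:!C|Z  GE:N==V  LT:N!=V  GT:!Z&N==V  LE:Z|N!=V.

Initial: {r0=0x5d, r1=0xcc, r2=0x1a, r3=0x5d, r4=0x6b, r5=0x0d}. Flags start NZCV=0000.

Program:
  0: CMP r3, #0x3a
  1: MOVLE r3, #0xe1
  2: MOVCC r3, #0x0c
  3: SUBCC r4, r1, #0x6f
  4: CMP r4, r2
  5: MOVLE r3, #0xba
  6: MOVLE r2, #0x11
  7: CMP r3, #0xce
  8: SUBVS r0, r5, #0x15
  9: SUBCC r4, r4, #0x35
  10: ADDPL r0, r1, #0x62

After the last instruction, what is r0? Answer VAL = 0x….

VAL = 0xf8

[0] flags=0010 → (cmp)
[1] flags=0010 LE?F → skip
[2] flags=0010 CC?F → skip
[3] flags=0010 CC?F → skip
[4] flags=0010 → (cmp)
[5] flags=0010 LE?F → skip
[6] flags=0010 LE?F → skip
[7] flags=1001 → (cmp)
[8] flags=1001 VS?T → r0=0xf8
[9] flags=1001 CC?T → r4=0x36
[10] flags=1001 PL?F → skip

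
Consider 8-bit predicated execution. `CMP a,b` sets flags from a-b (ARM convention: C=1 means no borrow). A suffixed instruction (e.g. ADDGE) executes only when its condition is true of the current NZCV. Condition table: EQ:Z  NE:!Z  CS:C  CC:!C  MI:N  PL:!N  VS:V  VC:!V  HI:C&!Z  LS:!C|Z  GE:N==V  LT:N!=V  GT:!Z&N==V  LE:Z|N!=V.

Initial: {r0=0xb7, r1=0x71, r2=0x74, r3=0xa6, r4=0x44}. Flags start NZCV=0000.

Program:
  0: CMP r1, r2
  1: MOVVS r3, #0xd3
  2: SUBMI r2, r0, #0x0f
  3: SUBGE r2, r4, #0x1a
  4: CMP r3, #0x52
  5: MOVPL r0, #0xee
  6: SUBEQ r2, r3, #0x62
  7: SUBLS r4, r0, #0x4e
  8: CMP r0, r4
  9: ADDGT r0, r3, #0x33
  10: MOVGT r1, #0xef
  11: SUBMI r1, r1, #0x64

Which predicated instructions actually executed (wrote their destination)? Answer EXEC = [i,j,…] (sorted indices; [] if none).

EXEC = [2,5,11]

0: ✓ CMP  NZCV=1000
1: · MOVVS
2: ✓ SUBMI  r2←0xa8
3: · SUBGE
4: ✓ CMP  NZCV=0011
5: ✓ MOVPL  r0←0xee
6: · SUBEQ
7: · SUBLS
8: ✓ CMP  NZCV=1010
9: · ADDGT
10: · MOVGT
11: ✓ SUBMI  r1←0x0d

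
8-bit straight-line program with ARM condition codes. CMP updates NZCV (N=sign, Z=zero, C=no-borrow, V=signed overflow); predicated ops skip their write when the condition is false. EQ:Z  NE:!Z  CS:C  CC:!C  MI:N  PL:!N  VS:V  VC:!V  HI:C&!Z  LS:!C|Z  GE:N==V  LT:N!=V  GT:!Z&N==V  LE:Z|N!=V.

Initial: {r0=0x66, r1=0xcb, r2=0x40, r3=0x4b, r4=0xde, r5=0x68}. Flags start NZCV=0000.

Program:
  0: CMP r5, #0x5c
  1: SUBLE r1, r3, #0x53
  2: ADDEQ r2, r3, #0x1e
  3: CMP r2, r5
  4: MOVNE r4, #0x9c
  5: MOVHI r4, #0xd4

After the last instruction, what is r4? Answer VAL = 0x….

VAL = 0x9c

0: ✓ CMP  NZCV=0010
1: · SUBLE
2: · ADDEQ
3: ✓ CMP  NZCV=1000
4: ✓ MOVNE  r4←0x9c
5: · MOVHI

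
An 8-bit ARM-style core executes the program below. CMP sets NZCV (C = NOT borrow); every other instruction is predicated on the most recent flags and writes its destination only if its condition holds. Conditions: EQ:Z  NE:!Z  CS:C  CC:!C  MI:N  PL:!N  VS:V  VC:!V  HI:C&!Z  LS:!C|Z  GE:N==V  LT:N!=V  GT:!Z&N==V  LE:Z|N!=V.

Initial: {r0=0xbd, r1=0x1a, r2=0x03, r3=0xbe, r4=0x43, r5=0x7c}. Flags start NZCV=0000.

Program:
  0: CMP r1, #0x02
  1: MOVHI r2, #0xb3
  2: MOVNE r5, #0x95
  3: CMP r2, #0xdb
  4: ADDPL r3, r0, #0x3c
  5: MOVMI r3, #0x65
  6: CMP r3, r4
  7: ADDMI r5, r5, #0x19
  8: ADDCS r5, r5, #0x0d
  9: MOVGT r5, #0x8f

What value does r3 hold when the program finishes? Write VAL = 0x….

VAL = 0x65

[0] flags=0010 → (cmp)
[1] flags=0010 HI?T → r2=0xb3
[2] flags=0010 NE?T → r5=0x95
[3] flags=1000 → (cmp)
[4] flags=1000 PL?F → skip
[5] flags=1000 MI?T → r3=0x65
[6] flags=0010 → (cmp)
[7] flags=0010 MI?F → skip
[8] flags=0010 CS?T → r5=0xa2
[9] flags=0010 GT?T → r5=0x8f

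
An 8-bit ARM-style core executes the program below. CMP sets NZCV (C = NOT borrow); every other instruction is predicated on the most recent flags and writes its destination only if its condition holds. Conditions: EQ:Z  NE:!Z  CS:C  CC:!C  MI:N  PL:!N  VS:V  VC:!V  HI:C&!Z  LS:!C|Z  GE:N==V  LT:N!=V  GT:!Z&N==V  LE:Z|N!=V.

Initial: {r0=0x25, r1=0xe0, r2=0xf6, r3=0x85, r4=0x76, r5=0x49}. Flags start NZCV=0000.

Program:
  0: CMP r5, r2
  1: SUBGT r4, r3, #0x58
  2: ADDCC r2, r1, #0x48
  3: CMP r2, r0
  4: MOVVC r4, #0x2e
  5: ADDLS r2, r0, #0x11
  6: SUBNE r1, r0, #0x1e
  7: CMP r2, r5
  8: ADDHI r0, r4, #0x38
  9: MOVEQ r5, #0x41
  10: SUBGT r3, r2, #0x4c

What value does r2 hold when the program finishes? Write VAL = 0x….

VAL = 0x28

[0] flags=0000 → (cmp)
[1] flags=0000 GT?T → r4=0x2d
[2] flags=0000 CC?T → r2=0x28
[3] flags=0010 → (cmp)
[4] flags=0010 VC?T → r4=0x2e
[5] flags=0010 LS?F → skip
[6] flags=0010 NE?T → r1=0x07
[7] flags=1000 → (cmp)
[8] flags=1000 HI?F → skip
[9] flags=1000 EQ?F → skip
[10] flags=1000 GT?F → skip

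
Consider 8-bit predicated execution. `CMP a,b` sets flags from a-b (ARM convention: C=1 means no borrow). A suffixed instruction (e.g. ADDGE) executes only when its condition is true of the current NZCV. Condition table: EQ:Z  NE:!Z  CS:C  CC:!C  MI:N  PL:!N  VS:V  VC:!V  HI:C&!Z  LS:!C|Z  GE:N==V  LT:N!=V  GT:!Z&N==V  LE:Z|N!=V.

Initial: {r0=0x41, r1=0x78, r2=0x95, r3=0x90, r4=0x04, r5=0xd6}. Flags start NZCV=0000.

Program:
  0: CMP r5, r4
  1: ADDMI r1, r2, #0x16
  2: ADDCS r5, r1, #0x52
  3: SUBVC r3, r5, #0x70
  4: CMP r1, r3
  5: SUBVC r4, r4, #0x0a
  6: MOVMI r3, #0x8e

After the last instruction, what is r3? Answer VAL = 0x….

VAL = 0x8d

[0] flags=1010 → (cmp)
[1] flags=1010 MI?T → r1=0xab
[2] flags=1010 CS?T → r5=0xfd
[3] flags=1010 VC?T → r3=0x8d
[4] flags=0010 → (cmp)
[5] flags=0010 VC?T → r4=0xfa
[6] flags=0010 MI?F → skip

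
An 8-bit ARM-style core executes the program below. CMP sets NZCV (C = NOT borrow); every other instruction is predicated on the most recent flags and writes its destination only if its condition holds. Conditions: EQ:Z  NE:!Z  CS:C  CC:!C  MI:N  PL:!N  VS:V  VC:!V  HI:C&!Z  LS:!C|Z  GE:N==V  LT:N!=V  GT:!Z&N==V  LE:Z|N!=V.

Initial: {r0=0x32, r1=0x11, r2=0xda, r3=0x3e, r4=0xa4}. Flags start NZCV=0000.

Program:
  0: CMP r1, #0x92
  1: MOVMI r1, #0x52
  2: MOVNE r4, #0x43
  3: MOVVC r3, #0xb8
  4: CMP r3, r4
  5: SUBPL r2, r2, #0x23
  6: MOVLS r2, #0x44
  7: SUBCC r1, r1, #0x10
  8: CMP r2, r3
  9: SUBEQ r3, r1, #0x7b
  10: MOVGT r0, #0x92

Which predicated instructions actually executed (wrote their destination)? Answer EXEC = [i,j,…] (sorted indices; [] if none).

EXEC = [2,3,5]

[0] flags=0000 → (cmp)
[1] flags=0000 MI?F → skip
[2] flags=0000 NE?T → r4=0x43
[3] flags=0000 VC?T → r3=0xb8
[4] flags=0011 → (cmp)
[5] flags=0011 PL?T → r2=0xb7
[6] flags=0011 LS?F → skip
[7] flags=0011 CC?F → skip
[8] flags=1000 → (cmp)
[9] flags=1000 EQ?F → skip
[10] flags=1000 GT?F → skip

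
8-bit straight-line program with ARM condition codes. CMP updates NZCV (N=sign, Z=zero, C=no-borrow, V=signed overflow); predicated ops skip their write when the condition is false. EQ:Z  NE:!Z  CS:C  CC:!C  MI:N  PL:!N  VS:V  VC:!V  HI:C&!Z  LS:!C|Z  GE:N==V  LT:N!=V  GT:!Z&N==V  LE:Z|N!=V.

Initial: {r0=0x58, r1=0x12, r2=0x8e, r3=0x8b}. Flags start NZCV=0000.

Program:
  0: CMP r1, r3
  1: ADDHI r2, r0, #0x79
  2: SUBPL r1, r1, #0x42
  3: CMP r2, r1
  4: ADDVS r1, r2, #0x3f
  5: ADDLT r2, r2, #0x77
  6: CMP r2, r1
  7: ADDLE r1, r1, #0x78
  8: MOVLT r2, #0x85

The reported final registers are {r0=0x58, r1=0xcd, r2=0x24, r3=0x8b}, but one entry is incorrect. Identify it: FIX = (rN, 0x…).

0: ✓ CMP  NZCV=1001
1: · ADDHI
2: · SUBPL
3: ✓ CMP  NZCV=0011
4: ✓ ADDVS  r1←0xcd
5: ✓ ADDLT  r2←0x05
6: ✓ CMP  NZCV=0000
7: · ADDLE
8: · MOVLT

FIX = (r2, 0x05)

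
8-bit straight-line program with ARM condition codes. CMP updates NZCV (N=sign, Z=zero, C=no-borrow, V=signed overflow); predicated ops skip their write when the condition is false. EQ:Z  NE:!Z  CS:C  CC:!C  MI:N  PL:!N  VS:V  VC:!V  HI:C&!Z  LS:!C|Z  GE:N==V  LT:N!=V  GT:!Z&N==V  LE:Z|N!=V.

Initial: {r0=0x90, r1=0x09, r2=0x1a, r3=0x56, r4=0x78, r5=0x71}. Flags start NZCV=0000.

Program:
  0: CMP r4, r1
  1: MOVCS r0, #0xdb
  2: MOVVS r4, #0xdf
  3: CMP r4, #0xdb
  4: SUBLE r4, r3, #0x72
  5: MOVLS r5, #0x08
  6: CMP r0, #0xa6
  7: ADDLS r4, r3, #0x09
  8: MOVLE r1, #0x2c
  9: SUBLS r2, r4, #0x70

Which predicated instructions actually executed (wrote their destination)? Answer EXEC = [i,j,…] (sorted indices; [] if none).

0: ✓ CMP  NZCV=0010
1: ✓ MOVCS  r0←0xdb
2: · MOVVS
3: ✓ CMP  NZCV=1001
4: · SUBLE
5: ✓ MOVLS  r5←0x08
6: ✓ CMP  NZCV=0010
7: · ADDLS
8: · MOVLE
9: · SUBLS

EXEC = [1,5]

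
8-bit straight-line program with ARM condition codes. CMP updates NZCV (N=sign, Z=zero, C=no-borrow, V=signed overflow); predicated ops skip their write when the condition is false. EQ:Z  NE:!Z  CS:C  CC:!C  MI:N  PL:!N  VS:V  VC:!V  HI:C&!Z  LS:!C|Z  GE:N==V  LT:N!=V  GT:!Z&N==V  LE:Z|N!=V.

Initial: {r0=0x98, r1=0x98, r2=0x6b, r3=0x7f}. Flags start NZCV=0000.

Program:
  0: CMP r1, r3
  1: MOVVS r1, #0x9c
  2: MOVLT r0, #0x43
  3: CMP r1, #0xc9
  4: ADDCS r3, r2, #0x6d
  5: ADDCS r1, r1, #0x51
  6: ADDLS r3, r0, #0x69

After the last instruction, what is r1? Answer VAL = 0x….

VAL = 0x9c

[0] flags=0011 → (cmp)
[1] flags=0011 VS?T → r1=0x9c
[2] flags=0011 LT?T → r0=0x43
[3] flags=1000 → (cmp)
[4] flags=1000 CS?F → skip
[5] flags=1000 CS?F → skip
[6] flags=1000 LS?T → r3=0xac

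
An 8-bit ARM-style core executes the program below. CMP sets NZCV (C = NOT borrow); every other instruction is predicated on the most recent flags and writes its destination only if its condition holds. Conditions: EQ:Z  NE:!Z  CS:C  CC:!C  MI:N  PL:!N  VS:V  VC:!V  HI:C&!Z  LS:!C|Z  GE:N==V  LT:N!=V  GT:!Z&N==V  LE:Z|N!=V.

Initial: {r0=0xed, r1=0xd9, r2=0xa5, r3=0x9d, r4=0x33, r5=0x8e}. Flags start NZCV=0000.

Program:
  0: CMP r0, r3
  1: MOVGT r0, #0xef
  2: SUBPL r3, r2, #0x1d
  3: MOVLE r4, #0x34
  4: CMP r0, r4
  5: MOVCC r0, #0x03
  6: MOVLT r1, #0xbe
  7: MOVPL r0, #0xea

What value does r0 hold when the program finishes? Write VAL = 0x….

0: ✓ CMP  NZCV=0010
1: ✓ MOVGT  r0←0xef
2: ✓ SUBPL  r3←0x88
3: · MOVLE
4: ✓ CMP  NZCV=1010
5: · MOVCC
6: ✓ MOVLT  r1←0xbe
7: · MOVPL

VAL = 0xef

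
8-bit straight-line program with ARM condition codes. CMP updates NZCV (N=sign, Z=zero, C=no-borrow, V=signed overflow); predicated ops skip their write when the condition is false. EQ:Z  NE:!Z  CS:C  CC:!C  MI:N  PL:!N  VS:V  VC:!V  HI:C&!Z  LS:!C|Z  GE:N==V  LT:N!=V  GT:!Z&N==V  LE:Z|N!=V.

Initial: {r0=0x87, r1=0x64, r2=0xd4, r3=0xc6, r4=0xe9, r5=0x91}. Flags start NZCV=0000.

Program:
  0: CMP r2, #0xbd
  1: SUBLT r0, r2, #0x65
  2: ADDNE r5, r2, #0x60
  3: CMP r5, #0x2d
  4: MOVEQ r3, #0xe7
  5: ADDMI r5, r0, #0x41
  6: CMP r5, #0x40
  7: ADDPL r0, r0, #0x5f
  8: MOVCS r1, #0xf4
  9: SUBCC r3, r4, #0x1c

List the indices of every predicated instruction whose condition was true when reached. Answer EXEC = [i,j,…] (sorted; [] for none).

0: ✓ CMP  NZCV=0010
1: · SUBLT
2: ✓ ADDNE  r5←0x34
3: ✓ CMP  NZCV=0010
4: · MOVEQ
5: · ADDMI
6: ✓ CMP  NZCV=1000
7: · ADDPL
8: · MOVCS
9: ✓ SUBCC  r3←0xcd

EXEC = [2,9]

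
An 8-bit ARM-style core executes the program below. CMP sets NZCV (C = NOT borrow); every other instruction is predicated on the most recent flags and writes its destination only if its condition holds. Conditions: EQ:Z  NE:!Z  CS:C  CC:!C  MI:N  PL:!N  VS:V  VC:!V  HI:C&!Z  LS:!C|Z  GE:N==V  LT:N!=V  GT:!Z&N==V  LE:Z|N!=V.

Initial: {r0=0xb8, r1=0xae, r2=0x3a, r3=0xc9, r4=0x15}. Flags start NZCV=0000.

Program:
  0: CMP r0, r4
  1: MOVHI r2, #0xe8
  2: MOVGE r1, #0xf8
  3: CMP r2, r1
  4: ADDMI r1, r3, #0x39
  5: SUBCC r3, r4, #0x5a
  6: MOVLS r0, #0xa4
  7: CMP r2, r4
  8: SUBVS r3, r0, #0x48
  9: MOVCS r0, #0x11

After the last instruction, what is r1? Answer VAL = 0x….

VAL = 0xae

0: ✓ CMP  NZCV=1010
1: ✓ MOVHI  r2←0xe8
2: · MOVGE
3: ✓ CMP  NZCV=0010
4: · ADDMI
5: · SUBCC
6: · MOVLS
7: ✓ CMP  NZCV=1010
8: · SUBVS
9: ✓ MOVCS  r0←0x11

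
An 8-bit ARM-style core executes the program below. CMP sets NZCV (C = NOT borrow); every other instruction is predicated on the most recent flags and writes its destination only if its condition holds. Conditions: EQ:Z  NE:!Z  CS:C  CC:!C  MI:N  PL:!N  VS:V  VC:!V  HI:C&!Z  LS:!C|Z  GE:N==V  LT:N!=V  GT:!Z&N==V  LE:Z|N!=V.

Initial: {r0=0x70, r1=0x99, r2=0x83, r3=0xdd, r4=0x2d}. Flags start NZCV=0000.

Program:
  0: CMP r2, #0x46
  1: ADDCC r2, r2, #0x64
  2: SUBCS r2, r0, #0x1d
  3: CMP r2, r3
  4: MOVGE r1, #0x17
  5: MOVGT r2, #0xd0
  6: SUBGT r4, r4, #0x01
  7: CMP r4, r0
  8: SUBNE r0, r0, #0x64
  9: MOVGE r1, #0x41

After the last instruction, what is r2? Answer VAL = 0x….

[0] flags=0011 → (cmp)
[1] flags=0011 CC?F → skip
[2] flags=0011 CS?T → r2=0x53
[3] flags=0000 → (cmp)
[4] flags=0000 GE?T → r1=0x17
[5] flags=0000 GT?T → r2=0xd0
[6] flags=0000 GT?T → r4=0x2c
[7] flags=1000 → (cmp)
[8] flags=1000 NE?T → r0=0x0c
[9] flags=1000 GE?F → skip

VAL = 0xd0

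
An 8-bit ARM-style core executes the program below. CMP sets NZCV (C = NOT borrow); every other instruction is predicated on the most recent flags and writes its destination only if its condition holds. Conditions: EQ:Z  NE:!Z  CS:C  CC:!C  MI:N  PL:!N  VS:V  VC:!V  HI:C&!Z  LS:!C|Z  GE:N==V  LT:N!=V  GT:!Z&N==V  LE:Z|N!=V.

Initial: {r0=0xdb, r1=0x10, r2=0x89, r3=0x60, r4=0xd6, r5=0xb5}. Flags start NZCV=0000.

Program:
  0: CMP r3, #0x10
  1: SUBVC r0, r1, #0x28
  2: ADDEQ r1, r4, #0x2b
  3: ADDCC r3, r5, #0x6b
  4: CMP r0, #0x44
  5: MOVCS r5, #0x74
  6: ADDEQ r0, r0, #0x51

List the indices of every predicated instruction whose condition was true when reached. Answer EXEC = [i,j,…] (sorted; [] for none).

0: ✓ CMP  NZCV=0010
1: ✓ SUBVC  r0←0xe8
2: · ADDEQ
3: · ADDCC
4: ✓ CMP  NZCV=1010
5: ✓ MOVCS  r5←0x74
6: · ADDEQ

EXEC = [1,5]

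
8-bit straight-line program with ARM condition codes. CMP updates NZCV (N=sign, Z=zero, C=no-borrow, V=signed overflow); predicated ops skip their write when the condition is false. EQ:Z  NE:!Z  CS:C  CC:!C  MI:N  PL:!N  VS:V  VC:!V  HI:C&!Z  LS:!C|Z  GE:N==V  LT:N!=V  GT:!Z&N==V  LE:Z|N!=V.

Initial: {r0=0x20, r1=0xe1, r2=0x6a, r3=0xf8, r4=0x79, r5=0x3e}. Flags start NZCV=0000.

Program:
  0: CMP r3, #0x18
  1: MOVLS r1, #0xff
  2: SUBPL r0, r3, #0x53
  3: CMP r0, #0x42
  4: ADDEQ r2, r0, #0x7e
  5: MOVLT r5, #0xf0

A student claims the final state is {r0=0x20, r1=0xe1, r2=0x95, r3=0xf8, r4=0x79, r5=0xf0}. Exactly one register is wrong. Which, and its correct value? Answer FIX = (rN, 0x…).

[0] flags=1010 → (cmp)
[1] flags=1010 LS?F → skip
[2] flags=1010 PL?F → skip
[3] flags=1000 → (cmp)
[4] flags=1000 EQ?F → skip
[5] flags=1000 LT?T → r5=0xf0

FIX = (r2, 0x6a)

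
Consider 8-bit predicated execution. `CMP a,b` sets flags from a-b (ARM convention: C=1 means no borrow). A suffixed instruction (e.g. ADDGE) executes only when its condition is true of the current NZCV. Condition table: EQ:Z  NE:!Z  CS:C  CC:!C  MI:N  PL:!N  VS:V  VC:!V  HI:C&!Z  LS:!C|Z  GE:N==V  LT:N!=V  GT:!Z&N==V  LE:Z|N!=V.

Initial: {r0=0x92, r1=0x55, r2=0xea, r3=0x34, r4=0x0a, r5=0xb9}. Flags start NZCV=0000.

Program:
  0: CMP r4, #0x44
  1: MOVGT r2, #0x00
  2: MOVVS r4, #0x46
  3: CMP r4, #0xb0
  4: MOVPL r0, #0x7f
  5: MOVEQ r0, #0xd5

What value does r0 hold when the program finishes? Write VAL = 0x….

[0] flags=1000 → (cmp)
[1] flags=1000 GT?F → skip
[2] flags=1000 VS?F → skip
[3] flags=0000 → (cmp)
[4] flags=0000 PL?T → r0=0x7f
[5] flags=0000 EQ?F → skip

VAL = 0x7f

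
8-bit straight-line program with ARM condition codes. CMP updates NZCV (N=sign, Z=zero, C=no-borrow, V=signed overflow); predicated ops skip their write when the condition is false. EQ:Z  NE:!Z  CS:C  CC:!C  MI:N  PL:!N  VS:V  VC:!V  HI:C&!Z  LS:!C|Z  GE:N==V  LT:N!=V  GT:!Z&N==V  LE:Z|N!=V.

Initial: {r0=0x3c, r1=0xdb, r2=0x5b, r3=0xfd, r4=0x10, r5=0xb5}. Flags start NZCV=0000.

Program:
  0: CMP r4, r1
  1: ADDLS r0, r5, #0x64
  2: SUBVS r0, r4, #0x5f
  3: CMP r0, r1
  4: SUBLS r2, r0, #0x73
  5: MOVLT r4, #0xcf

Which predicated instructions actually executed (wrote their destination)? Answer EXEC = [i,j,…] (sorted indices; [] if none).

EXEC = [1,4]

[0] flags=0000 → (cmp)
[1] flags=0000 LS?T → r0=0x19
[2] flags=0000 VS?F → skip
[3] flags=0000 → (cmp)
[4] flags=0000 LS?T → r2=0xa6
[5] flags=0000 LT?F → skip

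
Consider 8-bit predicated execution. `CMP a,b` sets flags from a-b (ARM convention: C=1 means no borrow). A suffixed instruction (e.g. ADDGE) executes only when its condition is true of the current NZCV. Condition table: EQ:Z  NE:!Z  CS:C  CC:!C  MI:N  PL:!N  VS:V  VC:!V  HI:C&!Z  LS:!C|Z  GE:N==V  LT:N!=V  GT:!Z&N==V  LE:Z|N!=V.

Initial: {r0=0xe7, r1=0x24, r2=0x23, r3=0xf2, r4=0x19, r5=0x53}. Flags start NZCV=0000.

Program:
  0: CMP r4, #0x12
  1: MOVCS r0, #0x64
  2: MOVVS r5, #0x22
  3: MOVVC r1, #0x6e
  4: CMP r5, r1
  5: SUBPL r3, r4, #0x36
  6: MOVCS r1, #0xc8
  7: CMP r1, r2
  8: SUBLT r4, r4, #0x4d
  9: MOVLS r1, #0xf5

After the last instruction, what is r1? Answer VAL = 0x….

[0] flags=0010 → (cmp)
[1] flags=0010 CS?T → r0=0x64
[2] flags=0010 VS?F → skip
[3] flags=0010 VC?T → r1=0x6e
[4] flags=1000 → (cmp)
[5] flags=1000 PL?F → skip
[6] flags=1000 CS?F → skip
[7] flags=0010 → (cmp)
[8] flags=0010 LT?F → skip
[9] flags=0010 LS?F → skip

VAL = 0x6e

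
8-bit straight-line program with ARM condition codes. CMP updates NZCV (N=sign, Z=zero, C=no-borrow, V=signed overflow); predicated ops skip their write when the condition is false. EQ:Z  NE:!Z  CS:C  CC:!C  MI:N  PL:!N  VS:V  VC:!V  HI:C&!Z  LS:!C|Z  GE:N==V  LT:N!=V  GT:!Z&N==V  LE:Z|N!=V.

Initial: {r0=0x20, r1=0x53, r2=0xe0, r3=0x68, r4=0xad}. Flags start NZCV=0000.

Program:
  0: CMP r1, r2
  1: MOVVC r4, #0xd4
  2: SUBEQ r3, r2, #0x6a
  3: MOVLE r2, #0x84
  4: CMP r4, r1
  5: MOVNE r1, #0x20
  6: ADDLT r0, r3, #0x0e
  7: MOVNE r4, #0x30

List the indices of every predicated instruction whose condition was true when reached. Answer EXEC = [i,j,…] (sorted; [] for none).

EXEC = [1,5,6,7]

[0] flags=0000 → (cmp)
[1] flags=0000 VC?T → r4=0xd4
[2] flags=0000 EQ?F → skip
[3] flags=0000 LE?F → skip
[4] flags=1010 → (cmp)
[5] flags=1010 NE?T → r1=0x20
[6] flags=1010 LT?T → r0=0x76
[7] flags=1010 NE?T → r4=0x30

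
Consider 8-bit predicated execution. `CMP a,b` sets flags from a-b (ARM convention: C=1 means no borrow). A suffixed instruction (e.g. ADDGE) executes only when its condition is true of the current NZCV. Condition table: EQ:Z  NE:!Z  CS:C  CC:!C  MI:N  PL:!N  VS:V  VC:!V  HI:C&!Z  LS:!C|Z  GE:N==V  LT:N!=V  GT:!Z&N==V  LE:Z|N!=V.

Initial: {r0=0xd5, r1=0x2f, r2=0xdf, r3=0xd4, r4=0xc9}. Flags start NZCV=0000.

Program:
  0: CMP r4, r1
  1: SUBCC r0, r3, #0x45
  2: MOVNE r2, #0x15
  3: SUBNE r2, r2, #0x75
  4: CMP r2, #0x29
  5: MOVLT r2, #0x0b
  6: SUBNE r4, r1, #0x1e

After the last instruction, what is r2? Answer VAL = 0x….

VAL = 0x0b

[0] flags=1010 → (cmp)
[1] flags=1010 CC?F → skip
[2] flags=1010 NE?T → r2=0x15
[3] flags=1010 NE?T → r2=0xa0
[4] flags=0011 → (cmp)
[5] flags=0011 LT?T → r2=0x0b
[6] flags=0011 NE?T → r4=0x11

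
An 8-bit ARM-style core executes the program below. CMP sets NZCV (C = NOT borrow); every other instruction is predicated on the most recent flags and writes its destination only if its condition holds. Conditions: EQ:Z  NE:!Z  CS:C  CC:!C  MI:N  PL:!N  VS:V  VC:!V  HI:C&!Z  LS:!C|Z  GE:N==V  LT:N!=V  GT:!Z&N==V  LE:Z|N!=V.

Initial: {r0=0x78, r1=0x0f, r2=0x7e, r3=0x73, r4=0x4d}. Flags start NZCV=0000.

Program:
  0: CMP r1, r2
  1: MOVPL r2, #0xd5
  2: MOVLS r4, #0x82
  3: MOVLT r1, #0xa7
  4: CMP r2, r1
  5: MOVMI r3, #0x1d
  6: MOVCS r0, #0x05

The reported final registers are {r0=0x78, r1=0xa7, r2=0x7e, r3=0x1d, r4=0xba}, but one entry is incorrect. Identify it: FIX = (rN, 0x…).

FIX = (r4, 0x82)

[0] flags=1000 → (cmp)
[1] flags=1000 PL?F → skip
[2] flags=1000 LS?T → r4=0x82
[3] flags=1000 LT?T → r1=0xa7
[4] flags=1001 → (cmp)
[5] flags=1001 MI?T → r3=0x1d
[6] flags=1001 CS?F → skip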